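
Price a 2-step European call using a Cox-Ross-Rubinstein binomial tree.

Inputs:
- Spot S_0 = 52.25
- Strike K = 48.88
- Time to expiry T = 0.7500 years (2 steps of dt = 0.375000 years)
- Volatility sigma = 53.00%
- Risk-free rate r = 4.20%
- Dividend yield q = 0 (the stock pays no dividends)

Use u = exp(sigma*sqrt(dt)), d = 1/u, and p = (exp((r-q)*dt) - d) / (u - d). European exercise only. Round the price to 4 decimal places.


dt = T/N = 0.375000
u = exp(sigma*sqrt(dt)) = 1.383418; d = 1/u = 0.722847
p = (exp((r-q)*dt) - d) / (u - d) = 0.443597
Discount per step: exp(-r*dt) = 0.984373
Stock lattice S(k, i) with i counting down-moves:
  k=0: S(0,0) = 52.2500
  k=1: S(1,0) = 72.2836; S(1,1) = 37.7688
  k=2: S(2,0) = 99.9984; S(2,1) = 52.2500; S(2,2) = 27.3010
Terminal payoffs V(N, i) = max(S_T - K, 0):
  V(2,0) = 51.118449; V(2,1) = 3.370000; V(2,2) = 0.000000
Backward induction: V(k, i) = exp(-r*dt) * [p * V(k+1, i) + (1-p) * V(k+1, i+1)].
  V(1,0) = exp(-r*dt) * [p*51.118449 + (1-p)*3.370000] = 24.167430
  V(1,1) = exp(-r*dt) * [p*3.370000 + (1-p)*0.000000] = 1.471562
  V(0,0) = exp(-r*dt) * [p*24.167430 + (1-p)*1.471562] = 11.359065

Answer: Price = V(0,0) = 11.3591


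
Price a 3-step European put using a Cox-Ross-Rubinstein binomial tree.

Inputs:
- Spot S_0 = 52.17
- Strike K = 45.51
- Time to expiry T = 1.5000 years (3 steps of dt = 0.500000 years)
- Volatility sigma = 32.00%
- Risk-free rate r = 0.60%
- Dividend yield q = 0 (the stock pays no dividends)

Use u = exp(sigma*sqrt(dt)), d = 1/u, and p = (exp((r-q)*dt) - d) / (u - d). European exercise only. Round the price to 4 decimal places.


dt = T/N = 0.500000
u = exp(sigma*sqrt(dt)) = 1.253919; d = 1/u = 0.797499
p = (exp((r-q)*dt) - d) / (u - d) = 0.450254
Discount per step: exp(-r*dt) = 0.997004
Stock lattice S(k, i) with i counting down-moves:
  k=0: S(0,0) = 52.1700
  k=1: S(1,0) = 65.4170; S(1,1) = 41.6055
  k=2: S(2,0) = 82.0276; S(2,1) = 52.1700; S(2,2) = 33.1804
  k=3: S(3,0) = 102.8560; S(3,1) = 65.4170; S(3,2) = 41.6055; S(3,3) = 26.4613
Terminal payoffs V(N, i) = max(K - S_T, 0):
  V(3,0) = 0.000000; V(3,1) = 0.000000; V(3,2) = 3.904455; V(3,3) = 19.048652
Backward induction: V(k, i) = exp(-r*dt) * [p * V(k+1, i) + (1-p) * V(k+1, i+1)].
  V(2,0) = exp(-r*dt) * [p*0.000000 + (1-p)*0.000000] = 0.000000
  V(2,1) = exp(-r*dt) * [p*0.000000 + (1-p)*3.904455] = 2.140028
  V(2,2) = exp(-r*dt) * [p*3.904455 + (1-p)*19.048652] = 12.193277
  V(1,0) = exp(-r*dt) * [p*0.000000 + (1-p)*2.140028] = 1.172947
  V(1,1) = exp(-r*dt) * [p*2.140028 + (1-p)*12.193277] = 7.643792
  V(0,0) = exp(-r*dt) * [p*1.172947 + (1-p)*7.643792] = 4.716096

Answer: Price = V(0,0) = 4.7161


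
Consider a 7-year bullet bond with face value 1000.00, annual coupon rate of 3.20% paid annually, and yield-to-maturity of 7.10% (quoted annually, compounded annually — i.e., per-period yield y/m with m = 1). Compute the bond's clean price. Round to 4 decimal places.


Answer: Price = 790.5485

Derivation:
Coupon per period c = face * coupon_rate / m = 32.000000
Periods per year m = 1; per-period yield y/m = 0.071000
Number of cashflows N = 7
Cashflows (t years, CF_t, discount factor 1/(1+y/m)^(m*t), PV):
  t = 1.0000: CF_t = 32.000000, DF = 0.933707, PV = 29.878618
  t = 2.0000: CF_t = 32.000000, DF = 0.871808, PV = 27.897869
  t = 3.0000: CF_t = 32.000000, DF = 0.814013, PV = 26.048431
  t = 4.0000: CF_t = 32.000000, DF = 0.760050, PV = 24.321597
  t = 5.0000: CF_t = 32.000000, DF = 0.709664, PV = 22.709241
  t = 6.0000: CF_t = 32.000000, DF = 0.662618, PV = 21.203773
  t = 7.0000: CF_t = 1032.000000, DF = 0.618691, PV = 638.488973
Price P = sum_t PV_t = 790.548504


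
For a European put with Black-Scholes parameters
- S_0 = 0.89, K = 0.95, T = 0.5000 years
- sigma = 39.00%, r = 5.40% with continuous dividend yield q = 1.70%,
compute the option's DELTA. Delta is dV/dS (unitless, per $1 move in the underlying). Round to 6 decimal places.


Answer: Delta = -0.508267

Derivation:
d1 = -0.0316041262; d2 = -0.3073757709
phi(d1) = 0.3987430942; exp(-qT) = 0.9915360229; exp(-rT) = 0.9733612415
N(-d1) = 0.5126061236
Delta = -exp(-qT) * N(-d1) = -0.9915360229 * 0.5126061236 = -0.508267


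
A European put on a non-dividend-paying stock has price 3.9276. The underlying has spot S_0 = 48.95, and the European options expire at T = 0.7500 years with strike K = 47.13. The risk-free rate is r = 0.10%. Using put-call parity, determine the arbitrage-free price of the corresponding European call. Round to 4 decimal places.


Answer: Call price = 5.7829

Derivation:
Put-call parity: C - P = S_0 * exp(-qT) - K * exp(-rT).
S_0 * exp(-qT) = 48.9500 * 1.00000000 = 48.95000000
K * exp(-rT) = 47.1300 * 0.99925028 = 47.09466575
C = P + S*exp(-qT) - K*exp(-rT)
C = 3.9276 + 48.95000000 - 47.09466575 = 5.7829


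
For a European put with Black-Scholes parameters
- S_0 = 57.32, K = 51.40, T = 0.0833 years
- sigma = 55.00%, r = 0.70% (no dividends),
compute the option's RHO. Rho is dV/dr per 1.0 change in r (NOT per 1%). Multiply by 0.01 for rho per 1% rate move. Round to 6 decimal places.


Answer: Rho = -1.157881

Derivation:
d1 = 0.7697744055; d2 = 0.6110348389
phi(d1) = 0.2966462727; exp(-qT) = 1.0000000000; exp(-rT) = 0.9994170700
N(-d2) = 0.2705882582
Rho = -K*T*exp(-rT)*N(-d2) = -51.4000 * 0.0833 * 0.9994170700 * 0.2705882582 = -1.157881


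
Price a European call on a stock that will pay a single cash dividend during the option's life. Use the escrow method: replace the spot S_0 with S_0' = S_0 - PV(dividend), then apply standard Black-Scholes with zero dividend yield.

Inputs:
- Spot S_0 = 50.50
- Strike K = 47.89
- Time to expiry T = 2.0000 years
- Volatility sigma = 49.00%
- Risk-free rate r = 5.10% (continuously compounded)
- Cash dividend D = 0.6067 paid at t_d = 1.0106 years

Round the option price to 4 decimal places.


PV(D) = D * exp(-r * t_d) = 0.6067 * 0.94976509 = 0.57622248
S_0' = S_0 - PV(D) = 50.5000 - 0.57622248 = 49.92377752
d1 = (ln(S_0'/K) + (r + sigma^2/2)*T) / (sigma*sqrt(T)) = 0.55369445
d2 = d1 - sigma*sqrt(T) = -0.13927020
exp(-rT) = 0.90302955
N(d1) = 0.71010601; N(d2) = 0.44461832
C = S_0' * N(d1) - K * exp(-rT) * N(d2) = 49.92377752 * 0.71010601 - 47.8900 * 0.90302955 * 0.44461832 = 16.2232

Answer: Price = 16.2232


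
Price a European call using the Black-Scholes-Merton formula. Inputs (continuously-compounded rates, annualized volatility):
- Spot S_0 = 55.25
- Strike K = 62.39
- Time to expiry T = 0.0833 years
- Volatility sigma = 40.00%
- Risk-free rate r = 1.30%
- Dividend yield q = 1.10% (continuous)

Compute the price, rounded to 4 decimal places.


Answer: Price = 0.5106

Derivation:
d1 = (ln(S/K) + (r - q + 0.5*sigma^2) * T) / (sigma * sqrt(T)) = -0.99358241
d2 = d1 - sigma * sqrt(T) = -1.10902936
exp(-rT) = 0.99891769; exp(-qT) = 0.99908412
C = S_0 * exp(-qT) * N(d1) - K * exp(-rT) * N(d2)
N(d1) = 0.16021311; N(d2) = 0.13370876
C = 55.2500 * 0.99908412 * 0.16021311 - 62.3900 * 0.99891769 * 0.13370876 = 0.5106


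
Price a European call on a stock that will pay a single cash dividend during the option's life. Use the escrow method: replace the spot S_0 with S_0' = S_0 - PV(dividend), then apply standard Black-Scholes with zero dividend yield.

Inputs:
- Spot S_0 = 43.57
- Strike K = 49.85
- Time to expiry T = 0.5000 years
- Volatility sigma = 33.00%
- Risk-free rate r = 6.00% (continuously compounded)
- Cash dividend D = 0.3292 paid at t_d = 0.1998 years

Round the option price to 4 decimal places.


Answer: Price = 2.1682

Derivation:
PV(D) = D * exp(-r * t_d) = 0.3292 * 0.98808357 = 0.32527711
S_0' = S_0 - PV(D) = 43.5700 - 0.32527711 = 43.24472289
d1 = (ln(S_0'/K) + (r + sigma^2/2)*T) / (sigma*sqrt(T)) = -0.36391694
d2 = d1 - sigma*sqrt(T) = -0.59726218
exp(-rT) = 0.97044553
N(d1) = 0.35796002; N(d2) = 0.27516618
C = S_0' * N(d1) - K * exp(-rT) * N(d2) = 43.24472289 * 0.35796002 - 49.8500 * 0.97044553 * 0.27516618 = 2.1682


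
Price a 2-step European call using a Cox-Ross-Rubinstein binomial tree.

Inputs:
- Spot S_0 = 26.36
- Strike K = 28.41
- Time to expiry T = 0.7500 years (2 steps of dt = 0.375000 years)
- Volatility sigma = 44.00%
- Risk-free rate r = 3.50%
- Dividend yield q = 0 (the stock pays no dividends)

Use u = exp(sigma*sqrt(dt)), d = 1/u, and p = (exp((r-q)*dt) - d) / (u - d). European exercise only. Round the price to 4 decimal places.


dt = T/N = 0.375000
u = exp(sigma*sqrt(dt)) = 1.309236; d = 1/u = 0.763804
p = (exp((r-q)*dt) - d) / (u - d) = 0.457266
Discount per step: exp(-r*dt) = 0.986961
Stock lattice S(k, i) with i counting down-moves:
  k=0: S(0,0) = 26.3600
  k=1: S(1,0) = 34.5115; S(1,1) = 20.1339
  k=2: S(2,0) = 45.1837; S(2,1) = 26.3600; S(2,2) = 15.3783
Terminal payoffs V(N, i) = max(S_T - K, 0):
  V(2,0) = 16.773657; V(2,1) = 0.000000; V(2,2) = 0.000000
Backward induction: V(k, i) = exp(-r*dt) * [p * V(k+1, i) + (1-p) * V(k+1, i+1)].
  V(1,0) = exp(-r*dt) * [p*16.773657 + (1-p)*0.000000] = 7.570007
  V(1,1) = exp(-r*dt) * [p*0.000000 + (1-p)*0.000000] = 0.000000
  V(0,0) = exp(-r*dt) * [p*7.570007 + (1-p)*0.000000] = 3.416370

Answer: Price = V(0,0) = 3.4164


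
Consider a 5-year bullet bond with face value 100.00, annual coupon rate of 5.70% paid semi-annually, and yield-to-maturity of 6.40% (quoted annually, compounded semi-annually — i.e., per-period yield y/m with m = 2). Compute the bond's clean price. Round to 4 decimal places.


Answer: Price = 97.0447

Derivation:
Coupon per period c = face * coupon_rate / m = 2.850000
Periods per year m = 2; per-period yield y/m = 0.032000
Number of cashflows N = 10
Cashflows (t years, CF_t, discount factor 1/(1+y/m)^(m*t), PV):
  t = 0.5000: CF_t = 2.850000, DF = 0.968992, PV = 2.761628
  t = 1.0000: CF_t = 2.850000, DF = 0.938946, PV = 2.675996
  t = 1.5000: CF_t = 2.850000, DF = 0.909831, PV = 2.593019
  t = 2.0000: CF_t = 2.850000, DF = 0.881620, PV = 2.512616
  t = 2.5000: CF_t = 2.850000, DF = 0.854283, PV = 2.434705
  t = 3.0000: CF_t = 2.850000, DF = 0.827793, PV = 2.359210
  t = 3.5000: CF_t = 2.850000, DF = 0.802125, PV = 2.286057
  t = 4.0000: CF_t = 2.850000, DF = 0.777253, PV = 2.215171
  t = 4.5000: CF_t = 2.850000, DF = 0.753152, PV = 2.146484
  t = 5.0000: CF_t = 102.850000, DF = 0.729799, PV = 75.059786
Price P = sum_t PV_t = 97.044672


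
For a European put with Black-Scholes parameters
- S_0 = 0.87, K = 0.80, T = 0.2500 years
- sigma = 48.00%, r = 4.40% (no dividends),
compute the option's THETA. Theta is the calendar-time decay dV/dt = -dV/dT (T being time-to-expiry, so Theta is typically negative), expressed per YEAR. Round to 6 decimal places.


d1 = 0.5153395166; d2 = 0.2753395166
phi(d1) = 0.3493342978; exp(-qT) = 1.0000000000; exp(-rT) = 0.9890602788
Theta = -S*exp(-qT)*phi(d1)*sigma/(2*sqrt(T)) + r*K*exp(-rT)*N(-d2) - q*S*exp(-qT)*N(-d1)
N(-d1) = 0.3031578948; N(-d2) = 0.3915277037; sqrt(T) = 0.5000000000
Term 1 = -0.8700 * 1.0000000000 * 0.3493342978 * 0.4800 / (2 * 0.5000000000) = -0.1458820028
Term 2 = 0.0440 * 0.8000 * 0.9890602788 * 0.3915277037 = 0.0136310064
Term 3 = 0 (no dividend yield, q = 0)
Theta = -0.1458820028 + (0.0136310064) + (0.0000000000) = -0.132251

Answer: Theta = -0.132251


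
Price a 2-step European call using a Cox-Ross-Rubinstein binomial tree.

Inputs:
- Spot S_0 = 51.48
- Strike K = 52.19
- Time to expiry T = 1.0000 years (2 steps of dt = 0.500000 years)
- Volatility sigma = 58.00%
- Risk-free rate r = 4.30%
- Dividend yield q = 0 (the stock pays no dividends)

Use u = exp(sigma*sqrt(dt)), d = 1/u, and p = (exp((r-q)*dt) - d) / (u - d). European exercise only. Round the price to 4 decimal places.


dt = T/N = 0.500000
u = exp(sigma*sqrt(dt)) = 1.507002; d = 1/u = 0.663569
p = (exp((r-q)*dt) - d) / (u - d) = 0.424650
Discount per step: exp(-r*dt) = 0.978729
Stock lattice S(k, i) with i counting down-moves:
  k=0: S(0,0) = 51.4800
  k=1: S(1,0) = 77.5804; S(1,1) = 34.1605
  k=2: S(2,0) = 116.9138; S(2,1) = 51.4800; S(2,2) = 22.6679
Terminal payoffs V(N, i) = max(S_T - K, 0):
  V(2,0) = 64.723839; V(2,1) = 0.000000; V(2,2) = 0.000000
Backward induction: V(k, i) = exp(-r*dt) * [p * V(k+1, i) + (1-p) * V(k+1, i+1)].
  V(1,0) = exp(-r*dt) * [p*64.723839 + (1-p)*0.000000] = 26.900357
  V(1,1) = exp(-r*dt) * [p*0.000000 + (1-p)*0.000000] = 0.000000
  V(0,0) = exp(-r*dt) * [p*26.900357 + (1-p)*0.000000] = 11.180258

Answer: Price = V(0,0) = 11.1803


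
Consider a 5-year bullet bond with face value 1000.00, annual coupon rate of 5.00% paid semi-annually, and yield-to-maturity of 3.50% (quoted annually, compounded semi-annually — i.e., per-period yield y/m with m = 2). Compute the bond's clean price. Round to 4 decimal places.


Answer: Price = 1068.2592

Derivation:
Coupon per period c = face * coupon_rate / m = 25.000000
Periods per year m = 2; per-period yield y/m = 0.017500
Number of cashflows N = 10
Cashflows (t years, CF_t, discount factor 1/(1+y/m)^(m*t), PV):
  t = 0.5000: CF_t = 25.000000, DF = 0.982801, PV = 24.570025
  t = 1.0000: CF_t = 25.000000, DF = 0.965898, PV = 24.147444
  t = 1.5000: CF_t = 25.000000, DF = 0.949285, PV = 23.732132
  t = 2.0000: CF_t = 25.000000, DF = 0.932959, PV = 23.323963
  t = 2.5000: CF_t = 25.000000, DF = 0.916913, PV = 22.922813
  t = 3.0000: CF_t = 25.000000, DF = 0.901143, PV = 22.528564
  t = 3.5000: CF_t = 25.000000, DF = 0.885644, PV = 22.141094
  t = 4.0000: CF_t = 25.000000, DF = 0.870412, PV = 21.760289
  t = 4.5000: CF_t = 25.000000, DF = 0.855441, PV = 21.386034
  t = 5.0000: CF_t = 1025.000000, DF = 0.840729, PV = 861.746814
Price P = sum_t PV_t = 1068.259172


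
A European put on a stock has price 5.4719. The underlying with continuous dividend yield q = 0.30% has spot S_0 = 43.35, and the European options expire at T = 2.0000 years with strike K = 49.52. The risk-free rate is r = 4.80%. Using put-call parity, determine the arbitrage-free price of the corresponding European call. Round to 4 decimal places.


Answer: Call price = 3.5754

Derivation:
Put-call parity: C - P = S_0 * exp(-qT) - K * exp(-rT).
S_0 * exp(-qT) = 43.3500 * 0.99401796 = 43.09067874
K * exp(-rT) = 49.5200 * 0.90846402 = 44.98713808
C = P + S*exp(-qT) - K*exp(-rT)
C = 5.4719 + 43.09067874 - 44.98713808 = 3.5754


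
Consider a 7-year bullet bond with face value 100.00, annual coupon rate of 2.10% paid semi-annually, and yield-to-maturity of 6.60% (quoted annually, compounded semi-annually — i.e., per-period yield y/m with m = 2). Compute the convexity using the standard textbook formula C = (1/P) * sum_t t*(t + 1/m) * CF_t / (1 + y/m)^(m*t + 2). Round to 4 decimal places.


Answer: Convexity = 44.1847

Derivation:
Coupon per period c = face * coupon_rate / m = 1.050000
Periods per year m = 2; per-period yield y/m = 0.033000
Number of cashflows N = 14
Cashflows (t years, CF_t, discount factor 1/(1+y/m)^(m*t), PV):
  t = 0.5000: CF_t = 1.050000, DF = 0.968054, PV = 1.016457
  t = 1.0000: CF_t = 1.050000, DF = 0.937129, PV = 0.983985
  t = 1.5000: CF_t = 1.050000, DF = 0.907192, PV = 0.952551
  t = 2.0000: CF_t = 1.050000, DF = 0.878211, PV = 0.922121
  t = 2.5000: CF_t = 1.050000, DF = 0.850156, PV = 0.892663
  t = 3.0000: CF_t = 1.050000, DF = 0.822997, PV = 0.864146
  t = 3.5000: CF_t = 1.050000, DF = 0.796705, PV = 0.836541
  t = 4.0000: CF_t = 1.050000, DF = 0.771254, PV = 0.809817
  t = 4.5000: CF_t = 1.050000, DF = 0.746616, PV = 0.783946
  t = 5.0000: CF_t = 1.050000, DF = 0.722764, PV = 0.758903
  t = 5.5000: CF_t = 1.050000, DF = 0.699675, PV = 0.734659
  t = 6.0000: CF_t = 1.050000, DF = 0.677323, PV = 0.711190
  t = 6.5000: CF_t = 1.050000, DF = 0.655686, PV = 0.688470
  t = 7.0000: CF_t = 101.050000, DF = 0.634739, PV = 64.140423
Price P = sum_t PV_t = 75.095872
Convexity numerator sum_t t*(t + 1/m) * CF_t / (1+y/m)^(m*t + 2):
  t = 0.5000: term = 0.476276
  t = 1.0000: term = 1.383182
  t = 1.5000: term = 2.677990
  t = 2.0000: term = 4.320732
  t = 2.5000: term = 6.274055
  t = 3.0000: term = 8.503075
  t = 3.5000: term = 10.975250
  t = 4.0000: term = 13.660248
  t = 4.5000: term = 16.529826
  t = 5.0000: term = 19.557716
  t = 5.5000: term = 22.719515
  t = 6.0000: term = 25.992581
  t = 6.5000: term = 29.355932
  t = 7.0000: term = 3155.661977
Convexity = (1/P) * sum = 3318.088355 / 75.095872 = 44.184697


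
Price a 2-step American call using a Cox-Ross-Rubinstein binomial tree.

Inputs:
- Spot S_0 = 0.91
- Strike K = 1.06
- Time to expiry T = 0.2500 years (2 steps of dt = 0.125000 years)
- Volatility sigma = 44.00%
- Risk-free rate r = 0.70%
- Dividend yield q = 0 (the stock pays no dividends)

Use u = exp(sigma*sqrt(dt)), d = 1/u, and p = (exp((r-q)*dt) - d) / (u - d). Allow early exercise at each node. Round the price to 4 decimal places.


Answer: Price = V(0,0) = 0.0391

Derivation:
dt = T/N = 0.125000
u = exp(sigma*sqrt(dt)) = 1.168316; d = 1/u = 0.855933
p = (exp((r-q)*dt) - d) / (u - d) = 0.463990
Discount per step: exp(-r*dt) = 0.999125
Stock lattice S(k, i) with i counting down-moves:
  k=0: S(0,0) = 0.9100
  k=1: S(1,0) = 1.0632; S(1,1) = 0.7789
  k=2: S(2,0) = 1.2421; S(2,1) = 0.9100; S(2,2) = 0.6667
Terminal payoffs V(N, i) = max(S_T - K, 0):
  V(2,0) = 0.182116; V(2,1) = 0.000000; V(2,2) = 0.000000
Backward induction: V(k, i) = exp(-r*dt) * [p * V(k+1, i) + (1-p) * V(k+1, i+1)]; then take max(V_cont, immediate exercise) for American.
  V(1,0) = exp(-r*dt) * [p*0.182116 + (1-p)*0.000000] = 0.084426; exercise = 0.003168; V(1,0) = max -> 0.084426
  V(1,1) = exp(-r*dt) * [p*0.000000 + (1-p)*0.000000] = 0.000000; exercise = 0.000000; V(1,1) = max -> 0.000000
  V(0,0) = exp(-r*dt) * [p*0.084426 + (1-p)*0.000000] = 0.039139; exercise = 0.000000; V(0,0) = max -> 0.039139


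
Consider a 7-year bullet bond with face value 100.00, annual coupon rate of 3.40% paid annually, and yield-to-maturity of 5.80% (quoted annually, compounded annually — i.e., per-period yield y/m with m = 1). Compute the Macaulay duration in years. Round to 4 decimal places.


Answer: Macaulay duration = 6.2874 years

Derivation:
Coupon per period c = face * coupon_rate / m = 3.400000
Periods per year m = 1; per-period yield y/m = 0.058000
Number of cashflows N = 7
Cashflows (t years, CF_t, discount factor 1/(1+y/m)^(m*t), PV):
  t = 1.0000: CF_t = 3.400000, DF = 0.945180, PV = 3.213611
  t = 2.0000: CF_t = 3.400000, DF = 0.893364, PV = 3.037439
  t = 3.0000: CF_t = 3.400000, DF = 0.844390, PV = 2.870925
  t = 4.0000: CF_t = 3.400000, DF = 0.798100, PV = 2.713540
  t = 5.0000: CF_t = 3.400000, DF = 0.754348, PV = 2.564783
  t = 6.0000: CF_t = 3.400000, DF = 0.712994, PV = 2.424180
  t = 7.0000: CF_t = 103.400000, DF = 0.673908, PV = 69.682041
Price P = sum_t PV_t = 86.506520
Macaulay numerator sum_t t * PV_t:
  t * PV_t at t = 1.0000: 3.213611
  t * PV_t at t = 2.0000: 6.074878
  t * PV_t at t = 3.0000: 8.612776
  t * PV_t at t = 4.0000: 10.854160
  t * PV_t at t = 5.0000: 12.823914
  t * PV_t at t = 6.0000: 14.545082
  t * PV_t at t = 7.0000: 487.774289
Macaulay duration D = (sum_t t * PV_t) / P = 543.898710 / 86.506520 = 6.287372


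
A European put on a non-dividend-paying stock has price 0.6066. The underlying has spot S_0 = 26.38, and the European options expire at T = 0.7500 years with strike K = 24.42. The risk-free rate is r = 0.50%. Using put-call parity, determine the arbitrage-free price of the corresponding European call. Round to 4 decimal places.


Answer: Call price = 2.6580

Derivation:
Put-call parity: C - P = S_0 * exp(-qT) - K * exp(-rT).
S_0 * exp(-qT) = 26.3800 * 1.00000000 = 26.38000000
K * exp(-rT) = 24.4200 * 0.99625702 = 24.32859649
C = P + S*exp(-qT) - K*exp(-rT)
C = 0.6066 + 26.38000000 - 24.32859649 = 2.6580


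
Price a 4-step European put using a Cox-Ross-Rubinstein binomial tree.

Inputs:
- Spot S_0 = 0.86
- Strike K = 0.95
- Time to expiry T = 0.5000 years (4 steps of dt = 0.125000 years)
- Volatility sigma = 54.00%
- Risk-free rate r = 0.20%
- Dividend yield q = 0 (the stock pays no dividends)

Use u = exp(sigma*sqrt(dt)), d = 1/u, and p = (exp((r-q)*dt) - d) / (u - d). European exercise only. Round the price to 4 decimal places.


Answer: Price = V(0,0) = 0.1897

Derivation:
dt = T/N = 0.125000
u = exp(sigma*sqrt(dt)) = 1.210361; d = 1/u = 0.826200
p = (exp((r-q)*dt) - d) / (u - d) = 0.453066
Discount per step: exp(-r*dt) = 0.999750
Stock lattice S(k, i) with i counting down-moves:
  k=0: S(0,0) = 0.8600
  k=1: S(1,0) = 1.0409; S(1,1) = 0.7105
  k=2: S(2,0) = 1.2599; S(2,1) = 0.8600; S(2,2) = 0.5870
  k=3: S(3,0) = 1.5249; S(3,1) = 1.0409; S(3,2) = 0.7105; S(3,3) = 0.4850
  k=4: S(4,0) = 1.8457; S(4,1) = 1.2599; S(4,2) = 0.8600; S(4,3) = 0.5870; S(4,4) = 0.4007
Terminal payoffs V(N, i) = max(K - S_T, 0):
  V(4,0) = 0.000000; V(4,1) = 0.000000; V(4,2) = 0.090000; V(4,3) = 0.362959; V(4,4) = 0.549282
Backward induction: V(k, i) = exp(-r*dt) * [p * V(k+1, i) + (1-p) * V(k+1, i+1)].
  V(3,0) = exp(-r*dt) * [p*0.000000 + (1-p)*0.000000] = 0.000000
  V(3,1) = exp(-r*dt) * [p*0.000000 + (1-p)*0.090000] = 0.049212
  V(3,2) = exp(-r*dt) * [p*0.090000 + (1-p)*0.362959] = 0.239231
  V(3,3) = exp(-r*dt) * [p*0.362959 + (1-p)*0.549282] = 0.464749
  V(2,0) = exp(-r*dt) * [p*0.000000 + (1-p)*0.049212] = 0.026909
  V(2,1) = exp(-r*dt) * [p*0.049212 + (1-p)*0.239231] = 0.153101
  V(2,2) = exp(-r*dt) * [p*0.239231 + (1-p)*0.464749] = 0.362484
  V(1,0) = exp(-r*dt) * [p*0.026909 + (1-p)*0.153101] = 0.095904
  V(1,1) = exp(-r*dt) * [p*0.153101 + (1-p)*0.362484] = 0.267553
  V(0,0) = exp(-r*dt) * [p*0.095904 + (1-p)*0.267553] = 0.189737


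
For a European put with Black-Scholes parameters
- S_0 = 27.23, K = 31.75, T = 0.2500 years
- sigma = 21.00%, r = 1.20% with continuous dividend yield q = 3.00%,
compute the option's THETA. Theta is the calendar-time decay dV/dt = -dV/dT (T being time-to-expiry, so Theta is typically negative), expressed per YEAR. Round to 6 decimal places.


Answer: Theta = -1.182256

Derivation:
d1 = -1.4529611300; d2 = -1.5579611300
phi(d1) = 0.1388325767; exp(-qT) = 0.9925280548; exp(-rT) = 0.9970044955
Theta = -S*exp(-qT)*phi(d1)*sigma/(2*sqrt(T)) + r*K*exp(-rT)*N(-d2) - q*S*exp(-qT)*N(-d1)
N(-d1) = 0.9268827267; N(-d2) = 0.9403787687; sqrt(T) = 0.5000000000
Term 1 = -27.2300 * 0.9925280548 * 0.1388325767 * 0.2100 / (2 * 0.5000000000) = -0.7879544482
Term 2 = 0.0120 * 31.7500 * 0.9970044955 * 0.9403787687 = 0.3572110686
Term 3 = -0.0300 * 27.2300 * 0.9925280548 * 0.9268827267 = -0.7515129630
Theta = -0.7879544482 + (0.3572110686) + (-0.7515129630) = -1.182256


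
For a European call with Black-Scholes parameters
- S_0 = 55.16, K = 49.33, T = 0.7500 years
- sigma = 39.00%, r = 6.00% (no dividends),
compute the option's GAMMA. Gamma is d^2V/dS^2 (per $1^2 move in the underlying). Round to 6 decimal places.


Answer: Gamma = 0.017528

Derivation:
d1 = 0.6328444004; d2 = 0.2950944929
phi(d1) = 0.3265459677; exp(-qT) = 1.0000000000; exp(-rT) = 0.9559974818
Gamma = exp(-qT) * phi(d1) / (S * sigma * sqrt(T)) = 1.0000000000 * 0.3265459677 / (55.1600 * 0.3900 * 0.8660254038) = 0.017528


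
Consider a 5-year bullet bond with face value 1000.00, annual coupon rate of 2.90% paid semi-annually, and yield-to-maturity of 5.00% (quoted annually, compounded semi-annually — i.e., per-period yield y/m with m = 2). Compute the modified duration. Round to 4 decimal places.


Answer: Modified duration = 4.5574

Derivation:
Coupon per period c = face * coupon_rate / m = 14.500000
Periods per year m = 2; per-period yield y/m = 0.025000
Number of cashflows N = 10
Cashflows (t years, CF_t, discount factor 1/(1+y/m)^(m*t), PV):
  t = 0.5000: CF_t = 14.500000, DF = 0.975610, PV = 14.146341
  t = 1.0000: CF_t = 14.500000, DF = 0.951814, PV = 13.801309
  t = 1.5000: CF_t = 14.500000, DF = 0.928599, PV = 13.464691
  t = 2.0000: CF_t = 14.500000, DF = 0.905951, PV = 13.136284
  t = 2.5000: CF_t = 14.500000, DF = 0.883854, PV = 12.815887
  t = 3.0000: CF_t = 14.500000, DF = 0.862297, PV = 12.503305
  t = 3.5000: CF_t = 14.500000, DF = 0.841265, PV = 12.198346
  t = 4.0000: CF_t = 14.500000, DF = 0.820747, PV = 11.900825
  t = 4.5000: CF_t = 14.500000, DF = 0.800728, PV = 11.610561
  t = 5.0000: CF_t = 1014.500000, DF = 0.781198, PV = 792.525779
Price P = sum_t PV_t = 908.103329
First compute Macaulay numerator sum_t t * PV_t:
  t * PV_t at t = 0.5000: 7.073171
  t * PV_t at t = 1.0000: 13.801309
  t * PV_t at t = 1.5000: 20.197037
  t * PV_t at t = 2.0000: 26.272569
  t * PV_t at t = 2.5000: 32.039718
  t * PV_t at t = 3.0000: 37.509914
  t * PV_t at t = 3.5000: 42.694211
  t * PV_t at t = 4.0000: 47.603301
  t * PV_t at t = 4.5000: 52.247526
  t * PV_t at t = 5.0000: 3962.628893
Macaulay duration D = 4242.067647 / 908.103329 = 4.671349
Modified duration = D / (1 + y/m) = 4.671349 / (1 + 0.025000) = 4.557414


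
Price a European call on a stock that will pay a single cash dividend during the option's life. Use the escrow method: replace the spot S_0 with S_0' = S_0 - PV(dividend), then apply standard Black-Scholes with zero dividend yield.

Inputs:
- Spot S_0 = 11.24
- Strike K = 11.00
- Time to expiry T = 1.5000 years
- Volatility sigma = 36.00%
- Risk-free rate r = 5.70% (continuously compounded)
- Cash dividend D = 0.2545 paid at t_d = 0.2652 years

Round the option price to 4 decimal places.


PV(D) = D * exp(-r * t_d) = 0.2545 * 0.98499728 = 0.25068181
S_0' = S_0 - PV(D) = 11.2400 - 0.25068181 = 10.98931819
d1 = (ln(S_0'/K) + (r + sigma^2/2)*T) / (sigma*sqrt(T)) = 0.41216851
d2 = d1 - sigma*sqrt(T) = -0.02873965
exp(-rT) = 0.91805314
N(d1) = 0.65989204; N(d2) = 0.48853612
C = S_0' * N(d1) - K * exp(-rT) * N(d2) = 10.98931819 * 0.65989204 - 11.0000 * 0.91805314 * 0.48853612 = 2.3182

Answer: Price = 2.3182


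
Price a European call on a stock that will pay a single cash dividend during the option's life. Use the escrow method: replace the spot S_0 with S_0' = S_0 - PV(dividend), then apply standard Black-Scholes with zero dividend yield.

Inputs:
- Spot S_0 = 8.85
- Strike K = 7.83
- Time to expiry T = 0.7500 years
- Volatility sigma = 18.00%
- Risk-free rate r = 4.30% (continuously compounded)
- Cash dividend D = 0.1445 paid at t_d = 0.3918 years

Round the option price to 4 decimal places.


PV(D) = D * exp(-r * t_d) = 0.1445 * 0.98329372 = 0.14208594
S_0' = S_0 - PV(D) = 8.8500 - 0.14208594 = 8.70791406
d1 = (ln(S_0'/K) + (r + sigma^2/2)*T) / (sigma*sqrt(T)) = 0.96654699
d2 = d1 - sigma*sqrt(T) = 0.81066241
exp(-rT) = 0.96826449
N(d1) = 0.83311473; N(d2) = 0.79122022
C = S_0' * N(d1) - K * exp(-rT) * N(d2) = 8.70791406 * 0.83311473 - 7.8300 * 0.96826449 * 0.79122022 = 1.2560

Answer: Price = 1.2560


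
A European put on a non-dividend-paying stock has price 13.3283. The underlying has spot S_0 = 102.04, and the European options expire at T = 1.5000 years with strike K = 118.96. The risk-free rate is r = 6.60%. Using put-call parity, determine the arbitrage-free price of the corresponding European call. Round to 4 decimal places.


Answer: Call price = 7.6211

Derivation:
Put-call parity: C - P = S_0 * exp(-qT) - K * exp(-rT).
S_0 * exp(-qT) = 102.0400 * 1.00000000 = 102.04000000
K * exp(-rT) = 118.9600 * 0.90574271 = 107.74715255
C = P + S*exp(-qT) - K*exp(-rT)
C = 13.3283 + 102.04000000 - 107.74715255 = 7.6211


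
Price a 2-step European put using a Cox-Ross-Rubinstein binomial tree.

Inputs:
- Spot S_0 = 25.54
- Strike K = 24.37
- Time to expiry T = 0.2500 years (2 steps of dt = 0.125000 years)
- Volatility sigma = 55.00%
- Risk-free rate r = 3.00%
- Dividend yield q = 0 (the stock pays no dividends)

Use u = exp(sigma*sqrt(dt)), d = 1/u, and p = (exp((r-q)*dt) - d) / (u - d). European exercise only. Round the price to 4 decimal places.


dt = T/N = 0.125000
u = exp(sigma*sqrt(dt)) = 1.214648; d = 1/u = 0.823284
p = (exp((r-q)*dt) - d) / (u - d) = 0.461139
Discount per step: exp(-r*dt) = 0.996257
Stock lattice S(k, i) with i counting down-moves:
  k=0: S(0,0) = 25.5400
  k=1: S(1,0) = 31.0221; S(1,1) = 21.0267
  k=2: S(2,0) = 37.6809; S(2,1) = 25.5400; S(2,2) = 17.3109
Terminal payoffs V(N, i) = max(K - S_T, 0):
  V(2,0) = 0.000000; V(2,1) = 0.000000; V(2,2) = 7.059087
Backward induction: V(k, i) = exp(-r*dt) * [p * V(k+1, i) + (1-p) * V(k+1, i+1)].
  V(1,0) = exp(-r*dt) * [p*0.000000 + (1-p)*0.000000] = 0.000000
  V(1,1) = exp(-r*dt) * [p*0.000000 + (1-p)*7.059087] = 3.789630
  V(0,0) = exp(-r*dt) * [p*0.000000 + (1-p)*3.789630] = 2.034441

Answer: Price = V(0,0) = 2.0344


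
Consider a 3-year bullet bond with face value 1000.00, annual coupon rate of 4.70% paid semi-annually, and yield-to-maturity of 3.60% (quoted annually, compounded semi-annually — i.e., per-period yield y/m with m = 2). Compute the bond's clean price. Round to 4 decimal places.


Answer: Price = 1031.0169

Derivation:
Coupon per period c = face * coupon_rate / m = 23.500000
Periods per year m = 2; per-period yield y/m = 0.018000
Number of cashflows N = 6
Cashflows (t years, CF_t, discount factor 1/(1+y/m)^(m*t), PV):
  t = 0.5000: CF_t = 23.500000, DF = 0.982318, PV = 23.084479
  t = 1.0000: CF_t = 23.500000, DF = 0.964949, PV = 22.676306
  t = 1.5000: CF_t = 23.500000, DF = 0.947887, PV = 22.275350
  t = 2.0000: CF_t = 23.500000, DF = 0.931127, PV = 21.881483
  t = 2.5000: CF_t = 23.500000, DF = 0.914663, PV = 21.494580
  t = 3.0000: CF_t = 1023.500000, DF = 0.898490, PV = 919.604693
Price P = sum_t PV_t = 1031.016891


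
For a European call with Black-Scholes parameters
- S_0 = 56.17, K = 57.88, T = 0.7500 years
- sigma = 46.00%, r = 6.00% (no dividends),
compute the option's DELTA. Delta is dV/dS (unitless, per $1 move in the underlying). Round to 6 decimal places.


Answer: Delta = 0.593620

Derivation:
d1 = 0.2368664947; d2 = -0.1615051911
phi(d1) = 0.3879063241; exp(-qT) = 1.0000000000; exp(-rT) = 0.9559974818
N(d1) = 0.5936198181
Delta = exp(-qT) * N(d1) = 1.0000000000 * 0.5936198181 = 0.593620


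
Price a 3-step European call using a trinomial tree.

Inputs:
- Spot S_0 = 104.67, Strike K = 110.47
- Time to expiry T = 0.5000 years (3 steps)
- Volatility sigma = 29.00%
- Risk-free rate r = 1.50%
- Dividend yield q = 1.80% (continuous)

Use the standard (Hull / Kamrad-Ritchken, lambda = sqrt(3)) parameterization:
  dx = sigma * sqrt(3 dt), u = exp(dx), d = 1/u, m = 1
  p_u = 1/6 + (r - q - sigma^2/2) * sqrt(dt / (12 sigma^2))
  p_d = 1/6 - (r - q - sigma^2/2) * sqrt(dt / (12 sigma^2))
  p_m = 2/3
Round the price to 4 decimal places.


dt = T/N = 0.166667; dx = sigma*sqrt(3*dt) = 0.205061
u = exp(dx) = 1.227600; d = 1/u = 0.814598
p_u = 0.148359, p_m = 0.666667, p_d = 0.184974
Discount per step: exp(-r*dt) = 0.997503
Stock lattice S(k, j) with j the centered position index:
  k=0: S(0,+0) = 104.6700
  k=1: S(1,-1) = 85.2639; S(1,+0) = 104.6700; S(1,+1) = 128.4929
  k=2: S(2,-2) = 69.4558; S(2,-1) = 85.2639; S(2,+0) = 104.6700; S(2,+1) = 128.4929; S(2,+2) = 157.7378
  k=3: S(3,-3) = 56.5785; S(3,-2) = 69.4558; S(3,-1) = 85.2639; S(3,+0) = 104.6700; S(3,+1) = 128.4929; S(3,+2) = 157.7378; S(3,+3) = 193.6390
Terminal payoffs V(N, j) = max(S_T - K, 0):
  V(3,-3) = 0.000000; V(3,-2) = 0.000000; V(3,-1) = 0.000000; V(3,+0) = 0.000000; V(3,+1) = 18.022882; V(3,+2) = 47.267850; V(3,+3) = 83.168970
Backward induction: V(k, j) = exp(-r*dt) * [p_u * V(k+1, j+1) + p_m * V(k+1, j) + p_d * V(k+1, j-1)]
  V(2,-2) = exp(-r*dt) * [p_u*0.000000 + p_m*0.000000 + p_d*0.000000] = 0.000000
  V(2,-1) = exp(-r*dt) * [p_u*0.000000 + p_m*0.000000 + p_d*0.000000] = 0.000000
  V(2,+0) = exp(-r*dt) * [p_u*18.022882 + p_m*0.000000 + p_d*0.000000] = 2.667182
  V(2,+1) = exp(-r*dt) * [p_u*47.267850 + p_m*18.022882 + p_d*0.000000] = 18.980360
  V(2,+2) = exp(-r*dt) * [p_u*83.168970 + p_m*47.267850 + p_d*18.022882] = 47.066728
  V(1,-1) = exp(-r*dt) * [p_u*2.667182 + p_m*0.000000 + p_d*0.000000] = 0.394713
  V(1,+0) = exp(-r*dt) * [p_u*18.980360 + p_m*2.667182 + p_d*0.000000] = 4.582560
  V(1,+1) = exp(-r*dt) * [p_u*47.066728 + p_m*18.980360 + p_d*2.667182] = 20.079450
  V(0,+0) = exp(-r*dt) * [p_u*20.079450 + p_m*4.582560 + p_d*0.394713] = 6.091772

Answer: Price = V(0,0) = 6.0918


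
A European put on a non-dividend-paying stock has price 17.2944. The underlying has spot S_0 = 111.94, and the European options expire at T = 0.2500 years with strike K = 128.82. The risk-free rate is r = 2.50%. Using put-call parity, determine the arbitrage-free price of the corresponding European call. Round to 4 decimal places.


Answer: Call price = 1.2170

Derivation:
Put-call parity: C - P = S_0 * exp(-qT) - K * exp(-rT).
S_0 * exp(-qT) = 111.9400 * 1.00000000 = 111.94000000
K * exp(-rT) = 128.8200 * 0.99376949 = 128.01738578
C = P + S*exp(-qT) - K*exp(-rT)
C = 17.2944 + 111.94000000 - 128.01738578 = 1.2170


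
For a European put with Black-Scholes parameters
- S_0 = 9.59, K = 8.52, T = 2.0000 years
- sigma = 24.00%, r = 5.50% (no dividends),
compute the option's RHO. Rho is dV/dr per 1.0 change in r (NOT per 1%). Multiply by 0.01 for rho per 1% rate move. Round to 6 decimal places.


Answer: Rho = -4.694024

Derivation:
d1 = 0.8423543529; d2 = 0.5029430980
phi(d1) = 0.2797891595; exp(-qT) = 1.0000000000; exp(-rT) = 0.8958341353
N(-d2) = 0.3075021395
Rho = -K*T*exp(-rT)*N(-d2) = -8.5200 * 2.0000 * 0.8958341353 * 0.3075021395 = -4.694024


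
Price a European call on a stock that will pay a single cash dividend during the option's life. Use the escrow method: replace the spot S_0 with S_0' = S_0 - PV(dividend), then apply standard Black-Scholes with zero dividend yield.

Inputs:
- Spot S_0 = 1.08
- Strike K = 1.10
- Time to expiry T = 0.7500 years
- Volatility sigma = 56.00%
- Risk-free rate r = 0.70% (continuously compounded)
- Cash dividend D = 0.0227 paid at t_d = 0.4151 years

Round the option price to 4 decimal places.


PV(D) = D * exp(-r * t_d) = 0.0227 * 0.99709852 = 0.02263414
S_0' = S_0 - PV(D) = 1.0800 - 0.02263414 = 1.05736586
d1 = (ln(S_0'/K) + (r + sigma^2/2)*T) / (sigma*sqrt(T)) = 0.17180418
d2 = d1 - sigma*sqrt(T) = -0.31317004
exp(-rT) = 0.99476376
N(d1) = 0.56820426; N(d2) = 0.37707574
C = S_0' * N(d1) - K * exp(-rT) * N(d2) = 1.05736586 * 0.56820426 - 1.1000 * 0.99476376 * 0.37707574 = 0.1882

Answer: Price = 0.1882


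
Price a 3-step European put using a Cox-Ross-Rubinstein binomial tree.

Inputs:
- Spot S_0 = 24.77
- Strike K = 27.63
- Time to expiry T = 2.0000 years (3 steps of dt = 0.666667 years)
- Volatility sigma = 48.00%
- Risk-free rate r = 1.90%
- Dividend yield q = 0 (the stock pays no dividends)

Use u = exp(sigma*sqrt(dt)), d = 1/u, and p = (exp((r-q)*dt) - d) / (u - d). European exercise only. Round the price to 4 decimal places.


dt = T/N = 0.666667
u = exp(sigma*sqrt(dt)) = 1.479817; d = 1/u = 0.675759
p = (exp((r-q)*dt) - d) / (u - d) = 0.419109
Discount per step: exp(-r*dt) = 0.987413
Stock lattice S(k, i) with i counting down-moves:
  k=0: S(0,0) = 24.7700
  k=1: S(1,0) = 36.6551; S(1,1) = 16.7386
  k=2: S(2,0) = 54.2428; S(2,1) = 24.7700; S(2,2) = 11.3112
  k=3: S(3,0) = 80.2694; S(3,1) = 36.6551; S(3,2) = 16.7386; S(3,3) = 7.6437
Terminal payoffs V(N, i) = max(K - S_T, 0):
  V(3,0) = 0.000000; V(3,1) = 0.000000; V(3,2) = 10.891443; V(3,3) = 19.986328
Backward induction: V(k, i) = exp(-r*dt) * [p * V(k+1, i) + (1-p) * V(k+1, i+1)].
  V(2,0) = exp(-r*dt) * [p*0.000000 + (1-p)*0.000000] = 0.000000
  V(2,1) = exp(-r*dt) * [p*0.000000 + (1-p)*10.891443] = 6.247105
  V(2,2) = exp(-r*dt) * [p*10.891443 + (1-p)*19.986328] = 15.970992
  V(1,0) = exp(-r*dt) * [p*0.000000 + (1-p)*6.247105] = 3.583210
  V(1,1) = exp(-r*dt) * [p*6.247105 + (1-p)*15.970992] = 11.745894
  V(0,0) = exp(-r*dt) * [p*3.583210 + (1-p)*11.745894] = 8.220055

Answer: Price = V(0,0) = 8.2201


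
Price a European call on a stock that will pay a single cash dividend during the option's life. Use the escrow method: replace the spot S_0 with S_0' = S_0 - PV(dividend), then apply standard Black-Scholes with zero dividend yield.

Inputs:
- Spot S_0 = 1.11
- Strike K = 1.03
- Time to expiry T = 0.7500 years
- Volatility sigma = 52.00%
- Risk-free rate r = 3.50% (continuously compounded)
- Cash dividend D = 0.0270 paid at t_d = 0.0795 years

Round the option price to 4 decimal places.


Answer: Price = 0.2284

Derivation:
PV(D) = D * exp(-r * t_d) = 0.0270 * 0.99722137 = 0.02692498
S_0' = S_0 - PV(D) = 1.1100 - 0.02692498 = 1.08307502
d1 = (ln(S_0'/K) + (r + sigma^2/2)*T) / (sigma*sqrt(T)) = 0.39503069
d2 = d1 - sigma*sqrt(T) = -0.05530252
exp(-rT) = 0.97409154
N(d1) = 0.65358988; N(d2) = 0.47794873
C = S_0' * N(d1) - K * exp(-rT) * N(d2) = 1.08307502 * 0.65358988 - 1.0300 * 0.97409154 * 0.47794873 = 0.2284


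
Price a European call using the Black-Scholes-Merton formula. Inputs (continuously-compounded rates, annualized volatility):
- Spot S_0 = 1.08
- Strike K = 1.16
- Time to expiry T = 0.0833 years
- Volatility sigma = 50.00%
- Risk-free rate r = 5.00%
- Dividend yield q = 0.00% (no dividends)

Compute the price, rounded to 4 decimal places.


Answer: Price = 0.0335

Derivation:
d1 = (ln(S/K) + (r - q + 0.5*sigma^2) * T) / (sigma * sqrt(T)) = -0.39416518
d2 = d1 - sigma * sqrt(T) = -0.53847388
exp(-rT) = 0.99584366; exp(-qT) = 1.00000000
C = S_0 * exp(-qT) * N(d1) - K * exp(-rT) * N(d2)
N(d1) = 0.34672954; N(d2) = 0.29512497
C = 1.0800 * 1.00000000 * 0.34672954 - 1.1600 * 0.99584366 * 0.29512497 = 0.0335


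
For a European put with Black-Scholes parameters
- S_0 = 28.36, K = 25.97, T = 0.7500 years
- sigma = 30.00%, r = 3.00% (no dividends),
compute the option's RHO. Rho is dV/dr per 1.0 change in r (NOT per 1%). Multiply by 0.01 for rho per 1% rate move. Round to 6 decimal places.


Answer: Rho = -7.308852

Derivation:
d1 = 0.5553635238; d2 = 0.2955559027
phi(d1) = 0.3419287643; exp(-qT) = 1.0000000000; exp(-rT) = 0.9777512372
N(-d2) = 0.3837846272
Rho = -K*T*exp(-rT)*N(-d2) = -25.9700 * 0.7500 * 0.9777512372 * 0.3837846272 = -7.308852


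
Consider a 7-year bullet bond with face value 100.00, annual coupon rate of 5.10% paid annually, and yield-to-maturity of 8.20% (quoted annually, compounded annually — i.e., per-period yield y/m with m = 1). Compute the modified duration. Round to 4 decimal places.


Answer: Modified duration = 5.5077

Derivation:
Coupon per period c = face * coupon_rate / m = 5.100000
Periods per year m = 1; per-period yield y/m = 0.082000
Number of cashflows N = 7
Cashflows (t years, CF_t, discount factor 1/(1+y/m)^(m*t), PV):
  t = 1.0000: CF_t = 5.100000, DF = 0.924214, PV = 4.713494
  t = 2.0000: CF_t = 5.100000, DF = 0.854172, PV = 4.356279
  t = 3.0000: CF_t = 5.100000, DF = 0.789438, PV = 4.026136
  t = 4.0000: CF_t = 5.100000, DF = 0.729610, PV = 3.721013
  t = 5.0000: CF_t = 5.100000, DF = 0.674316, PV = 3.439013
  t = 6.0000: CF_t = 5.100000, DF = 0.623213, PV = 3.178386
  t = 7.0000: CF_t = 105.100000, DF = 0.575982, PV = 60.535745
Price P = sum_t PV_t = 83.970064
First compute Macaulay numerator sum_t t * PV_t:
  t * PV_t at t = 1.0000: 4.713494
  t * PV_t at t = 2.0000: 8.712557
  t * PV_t at t = 3.0000: 12.078407
  t * PV_t at t = 4.0000: 14.884050
  t * PV_t at t = 5.0000: 17.195067
  t * PV_t at t = 6.0000: 19.070315
  t * PV_t at t = 7.0000: 423.750214
Macaulay duration D = 500.404104 / 83.970064 = 5.959315
Modified duration = D / (1 + y/m) = 5.959315 / (1 + 0.082000) = 5.507685


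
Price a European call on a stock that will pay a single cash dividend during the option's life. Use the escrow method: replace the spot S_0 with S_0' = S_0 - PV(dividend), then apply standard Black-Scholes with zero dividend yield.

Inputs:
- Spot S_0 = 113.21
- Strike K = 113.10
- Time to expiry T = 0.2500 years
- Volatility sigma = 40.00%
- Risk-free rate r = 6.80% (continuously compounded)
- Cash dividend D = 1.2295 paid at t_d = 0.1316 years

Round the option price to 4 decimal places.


PV(D) = D * exp(-r * t_d) = 1.2295 * 0.99109112 = 1.21854653
S_0' = S_0 - PV(D) = 113.2100 - 1.21854653 = 111.99145347
d1 = (ln(S_0'/K) + (r + sigma^2/2)*T) / (sigma*sqrt(T)) = 0.13575088
d2 = d1 - sigma*sqrt(T) = -0.06424912
exp(-rT) = 0.98314368
N(d1) = 0.55399089; N(d2) = 0.47438593
C = S_0' * N(d1) - K * exp(-rT) * N(d2) = 111.99145347 * 0.55399089 - 113.1000 * 0.98314368 * 0.47438593 = 9.2936

Answer: Price = 9.2936


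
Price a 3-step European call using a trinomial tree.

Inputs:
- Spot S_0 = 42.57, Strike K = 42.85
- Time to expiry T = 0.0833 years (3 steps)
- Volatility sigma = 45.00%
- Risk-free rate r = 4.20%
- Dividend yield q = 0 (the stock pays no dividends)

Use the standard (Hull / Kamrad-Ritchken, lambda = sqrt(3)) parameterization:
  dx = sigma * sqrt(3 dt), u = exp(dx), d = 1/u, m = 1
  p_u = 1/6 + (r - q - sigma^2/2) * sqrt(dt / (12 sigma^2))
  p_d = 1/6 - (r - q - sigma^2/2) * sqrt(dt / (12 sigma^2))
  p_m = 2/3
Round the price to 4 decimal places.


dt = T/N = 0.027767; dx = sigma*sqrt(3*dt) = 0.129878
u = exp(dx) = 1.138689; d = 1/u = 0.878203
p_u = 0.160333, p_m = 0.666667, p_d = 0.173000
Discount per step: exp(-r*dt) = 0.998834
Stock lattice S(k, j) with j the centered position index:
  k=0: S(0,+0) = 42.5700
  k=1: S(1,-1) = 37.3851; S(1,+0) = 42.5700; S(1,+1) = 48.4740
  k=2: S(2,-2) = 32.8317; S(2,-1) = 37.3851; S(2,+0) = 42.5700; S(2,+1) = 48.4740; S(2,+2) = 55.1968
  k=3: S(3,-3) = 28.8329; S(3,-2) = 32.8317; S(3,-1) = 37.3851; S(3,+0) = 42.5700; S(3,+1) = 48.4740; S(3,+2) = 55.1968; S(3,+3) = 62.8520
Terminal payoffs V(N, j) = max(S_T - K, 0):
  V(3,-3) = 0.000000; V(3,-2) = 0.000000; V(3,-1) = 0.000000; V(3,+0) = 0.000000; V(3,+1) = 5.624002; V(3,+2) = 12.346825; V(3,+3) = 20.002032
Backward induction: V(k, j) = exp(-r*dt) * [p_u * V(k+1, j+1) + p_m * V(k+1, j) + p_d * V(k+1, j-1)]
  V(2,-2) = exp(-r*dt) * [p_u*0.000000 + p_m*0.000000 + p_d*0.000000] = 0.000000
  V(2,-1) = exp(-r*dt) * [p_u*0.000000 + p_m*0.000000 + p_d*0.000000] = 0.000000
  V(2,+0) = exp(-r*dt) * [p_u*5.624002 + p_m*0.000000 + p_d*0.000000] = 0.900663
  V(2,+1) = exp(-r*dt) * [p_u*12.346825 + p_m*5.624002 + p_d*0.000000] = 5.722262
  V(2,+2) = exp(-r*dt) * [p_u*20.002032 + p_m*12.346825 + p_d*5.624002] = 12.396693
  V(1,-1) = exp(-r*dt) * [p_u*0.900663 + p_m*0.000000 + p_d*0.000000] = 0.144238
  V(1,+0) = exp(-r*dt) * [p_u*5.722262 + p_m*0.900663 + p_d*0.000000] = 1.516141
  V(1,+1) = exp(-r*dt) * [p_u*12.396693 + p_m*5.722262 + p_d*0.900663] = 5.951312
  V(0,+0) = exp(-r*dt) * [p_u*5.951312 + p_m*1.516141 + p_d*0.144238] = 1.987587

Answer: Price = V(0,0) = 1.9876
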